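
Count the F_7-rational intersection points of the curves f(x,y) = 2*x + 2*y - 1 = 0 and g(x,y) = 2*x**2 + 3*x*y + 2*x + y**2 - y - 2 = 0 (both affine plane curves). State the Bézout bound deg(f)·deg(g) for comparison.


Common zeros: ∅; count = 0; Bézout bound = 2.

deg(f) = 1, deg(g) = 2, so Bézout bound = 2.
Scan x ∈ F_7. For each x, list the y ∈ F_7 with f(x, y) ≡ 0 and those with g(x, y) ≡ 0 (mod 7); the common zeros in that column are the intersection.
  x = 0: f ≡ 0 at y ∈ {4}; g ≡ 0 at y ∈ {2, 6}; common: ∅.
  x = 1: f ≡ 0 at y ∈ {3}; g ≡ 0 at y ∈ ∅; common: ∅.
  x = 2: f ≡ 0 at y ∈ {2}; g ≡ 0 at y ∈ ∅; common: ∅.
  x = 3: f ≡ 0 at y ∈ {1}; g ≡ 0 at y ∈ {2, 4}; common: ∅.
  x = 4: f ≡ 0 at y ∈ {0}; g ≡ 0 at y ∈ {4, 6}; common: ∅.
  x = 5: f ≡ 0 at y ∈ {6}; g ≡ 0 at y ∈ ∅; common: ∅.
  x = 6: f ≡ 0 at y ∈ {5}; g ≡ 0 at y ∈ ∅; common: ∅.
Collecting: common zeros = ∅, so the count is 0.
Comparison with the Bézout bound: 0 ≤ 2 = deg(f)·deg(g), as expected for curves with no common component (the affine F_7-count falls short of the bound because intersections may lie at infinity, over extension fields, or carry multiplicity).


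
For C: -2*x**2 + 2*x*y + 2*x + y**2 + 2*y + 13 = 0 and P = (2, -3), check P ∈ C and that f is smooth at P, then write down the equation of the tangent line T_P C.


Tangent line at P: 24 - 12*x = 0.

Step 1: f(2, -3) = 0, so P lies on C.
Step 2: partial derivatives
  f_x(x, y) = -4*x + 2*y + 2, f_y(x, y) = 2*x + 2*y + 2.
  f_x(P) = -12, f_y(P) = 0 (gradient nonzero, so P is smooth).
Step 3: tangent line at P: -12·(x − 2) + 0·(y − -3) = 0.
Expanding: 24 - 12*x = 0.


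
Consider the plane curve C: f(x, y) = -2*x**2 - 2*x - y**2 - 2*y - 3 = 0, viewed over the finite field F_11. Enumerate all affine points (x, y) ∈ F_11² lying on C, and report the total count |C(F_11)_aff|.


Affine F_11-points: {(0, 2), (0, 7), (1, 3), (1, 6), (5, 1), (5, 8), (9, 3), (9, 6), (10, 2), (10, 7)}; count = 10.

For each of the 121 pairs (x, y) ∈ F_11², evaluate f(x, y) mod 11. Record the zeros.
  x = 0: [0↦8, 1↦5, 2↦0, 3↦4, 4↦6, 5↦6, 6↦4, 7↦0, 8↦5, 9↦8, 10↦9]  zeros at y ∈ {2, 7}
  x = 1: [0↦4, 1↦1, 2↦7, 3↦0, 4↦2, 5↦2, 6↦0, 7↦7, 8↦1, 9↦4, 10↦5]  zeros at y ∈ {3, 6}
  x = 2: [0↦7, 1↦4, 2↦10, 3↦3, 4↦5, 5↦5, 6↦3, 7↦10, 8↦4, 9↦7, 10↦8]  zeros at y ∈ ∅
  x = 3: [0↦6, 1↦3, 2↦9, 3↦2, 4↦4, 5↦4, 6↦2, 7↦9, 8↦3, 9↦6, 10↦7]  zeros at y ∈ ∅
  x = 4: [0↦1, 1↦9, 2↦4, 3↦8, 4↦10, 5↦10, 6↦8, 7↦4, 8↦9, 9↦1, 10↦2]  zeros at y ∈ ∅
  x = 5: [0↦3, 1↦0, 2↦6, 3↦10, 4↦1, 5↦1, 6↦10, 7↦6, 8↦0, 9↦3, 10↦4]  zeros at y ∈ {1, 8}
  x = 6: [0↦1, 1↦9, 2↦4, 3↦8, 4↦10, 5↦10, 6↦8, 7↦4, 8↦9, 9↦1, 10↦2]  zeros at y ∈ ∅
  x = 7: [0↦6, 1↦3, 2↦9, 3↦2, 4↦4, 5↦4, 6↦2, 7↦9, 8↦3, 9↦6, 10↦7]  zeros at y ∈ ∅
  x = 8: [0↦7, 1↦4, 2↦10, 3↦3, 4↦5, 5↦5, 6↦3, 7↦10, 8↦4, 9↦7, 10↦8]  zeros at y ∈ ∅
  x = 9: [0↦4, 1↦1, 2↦7, 3↦0, 4↦2, 5↦2, 6↦0, 7↦7, 8↦1, 9↦4, 10↦5]  zeros at y ∈ {3, 6}
  x = 10: [0↦8, 1↦5, 2↦0, 3↦4, 4↦6, 5↦6, 6↦4, 7↦0, 8↦5, 9↦8, 10↦9]  zeros at y ∈ {2, 7}
Collecting zeros: affine points = {(0, 2), (0, 7), (1, 3), (1, 6), (5, 1), (5, 8), (9, 3), (9, 6), (10, 2), (10, 7)}.
Total count |C(F_11)_aff| = 10.


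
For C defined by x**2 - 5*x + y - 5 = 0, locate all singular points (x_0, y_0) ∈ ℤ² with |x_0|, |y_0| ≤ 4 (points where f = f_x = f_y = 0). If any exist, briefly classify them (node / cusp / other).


No singular points in the scanned grid; C is smooth there.

Compute partial derivatives:
  f_x = 2*x - 5.
  f_y = 1.
f_y = 1 is a nonzero constant, so f_y never vanishes: no point (x, y) can satisfy f = f_x = f_y = 0. In particular no (x, y) ∈ {−4, ..., 4}² is singular; the curve is smooth.


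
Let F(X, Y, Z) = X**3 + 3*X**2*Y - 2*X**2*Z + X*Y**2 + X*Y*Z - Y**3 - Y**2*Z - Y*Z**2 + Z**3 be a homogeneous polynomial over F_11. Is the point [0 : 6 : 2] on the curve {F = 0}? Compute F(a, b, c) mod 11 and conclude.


F(0,6,2) ≡ 4 (mod 11); P is NOT on the curve.

Evaluate F(0, 6, 2) term-by-term (mod 11).
  X**3 ↦ 1·0·1·1 = 0
  3*X**2*Y ↦ 3·0·6·1 = 0
  -2*X**2*Z ↦ -2·0·1·2 = 0
  X*Y**2 ↦ 1·0·36·1 = 0
  X*Y*Z ↦ 1·0·6·2 = 0
  -Y**3 ↦ -1·1·216·1 = -216
  -Y**2*Z ↦ -1·1·36·2 = -72
  -Y*Z**2 ↦ -1·1·6·4 = -24
  Z**3 ↦ 1·1·1·8 = 8
Sum: F(0, 6, 2) = (0) + (0) + (0) + (0) + (0) + (-216) + (-72) + (-24) + (8) = -304.
Reducing mod 11: -304 ≡ 4 (mod 11).
Since F(a, b, c) ≡ 4 ≠ 0 (mod 11), P does NOT lie on the curve.


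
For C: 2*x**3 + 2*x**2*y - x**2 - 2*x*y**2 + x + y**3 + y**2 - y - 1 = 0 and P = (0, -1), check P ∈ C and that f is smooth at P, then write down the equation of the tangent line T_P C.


Tangent line at P: -x = 0.

Step 1: f(0, -1) = 0, so P lies on C.
Step 2: partial derivatives
  f_x(x, y) = 6*x**2 + 4*x*y - 2*x - 2*y**2 + 1, f_y(x, y) = 2*x**2 - 4*x*y + 3*y**2 + 2*y - 1.
  f_x(P) = -1, f_y(P) = 0 (gradient nonzero, so P is smooth).
Step 3: tangent line at P: -1·(x − 0) + 0·(y − -1) = 0.
Expanding: -x = 0.


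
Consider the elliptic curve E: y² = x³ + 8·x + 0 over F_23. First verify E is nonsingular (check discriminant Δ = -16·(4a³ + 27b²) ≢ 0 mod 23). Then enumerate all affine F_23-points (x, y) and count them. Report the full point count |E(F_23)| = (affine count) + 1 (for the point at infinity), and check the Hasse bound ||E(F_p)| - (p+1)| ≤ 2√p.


Affine points = {(0, 0), (1, 3), (1, 20), (2, 1), (2, 22), (4, 2), (4, 21), (5, 2), (5, 21), (7, 10), (7, 13), (8, 1), (8, 22), (11, 4), (11, 19), (13, 1), (13, 22), (14, 2), (14, 21), (17, 9), (17, 14), (20, 8), (20, 15)}; affine count = 23; |E(F_23)| = 24.

Discriminant check: Δ ∝ 4a³ + 27b² = 4·8³ + 27·0² = 4·512 + 27·0 ≡ 1 (mod 23). Nonzero ⇒ E is nonsingular.
For each x ∈ F_23, compute rhs = x³ + 8·x + 0 mod 23, then count y ∈ F_23 with y² ≡ rhs.
  x = 0: rhs = 0, matching y values: 0 (1 points).
  x = 1: rhs = 9, matching y values: 3, 20 (2 points).
  x = 2: rhs = 1, matching y values: 1, 22 (2 points).
  x = 3: rhs = 5, matching y values: none (0 points).
  x = 4: rhs = 4, matching y values: 2, 21 (2 points).
  x = 5: rhs = 4, matching y values: 2, 21 (2 points).
  x = 6: rhs = 11, matching y values: none (0 points).
  x = 7: rhs = 8, matching y values: 10, 13 (2 points).
  x = 8: rhs = 1, matching y values: 1, 22 (2 points).
  x = 9: rhs = 19, matching y values: none (0 points).
  x = 10: rhs = 22, matching y values: none (0 points).
  x = 11: rhs = 16, matching y values: 4, 19 (2 points).
  x = 12: rhs = 7, matching y values: none (0 points).
  x = 13: rhs = 1, matching y values: 1, 22 (2 points).
  x = 14: rhs = 4, matching y values: 2, 21 (2 points).
  x = 15: rhs = 22, matching y values: none (0 points).
  x = 16: rhs = 15, matching y values: none (0 points).
  x = 17: rhs = 12, matching y values: 9, 14 (2 points).
  x = 18: rhs = 19, matching y values: none (0 points).
  x = 19: rhs = 19, matching y values: none (0 points).
  x = 20: rhs = 18, matching y values: 8, 15 (2 points).
  x = 21: rhs = 22, matching y values: none (0 points).
  x = 22: rhs = 14, matching y values: none (0 points).
Total affine count: 23.
Full point count |E(F_23)| = 23 + 1 = 24.
Hasse bound: |24 − (23+1)| = |0| = 0 ≤ 2√23 ≈ 9.5917 ✓.


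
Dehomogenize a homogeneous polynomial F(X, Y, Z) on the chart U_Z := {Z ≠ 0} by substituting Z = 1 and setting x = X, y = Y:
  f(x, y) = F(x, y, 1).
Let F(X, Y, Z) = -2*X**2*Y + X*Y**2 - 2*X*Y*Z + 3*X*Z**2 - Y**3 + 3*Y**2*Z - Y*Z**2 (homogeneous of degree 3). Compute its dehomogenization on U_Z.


f(x, y) = -2*x**2*y + x*y**2 - 2*x*y + 3*x - y**3 + 3*y**2 - y

On U_Z we set Z = 1. Each monomial c·X^i·Y^j·Z^k in F becomes c·x^i·y^j·1^k = c·x^i·y^j.
Substituting Z = 1: F(X, Y, 1) = -2*x**2*y + x*y**2 - 2*x*y + 3*x - y**3 + 3*y**2 - y.
Note: deg(f) ≤ deg(F) = 3; strict inequality happens when F is divisible by Z (lost terms).


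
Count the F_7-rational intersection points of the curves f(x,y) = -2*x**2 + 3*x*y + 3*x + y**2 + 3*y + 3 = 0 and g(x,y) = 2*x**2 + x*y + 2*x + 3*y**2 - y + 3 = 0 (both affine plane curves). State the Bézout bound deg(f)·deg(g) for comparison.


Common zeros: ∅; count = 0; Bézout bound = 4.

deg(f) = 2, deg(g) = 2, so Bézout bound = 4.
Scan x ∈ F_7. For each x, list the y ∈ F_7 with f(x, y) ≡ 0 and those with g(x, y) ≡ 0 (mod 7); the common zeros in that column are the intersection.
  x = 0: f ≡ 0 at y ∈ {1, 3}; g ≡ 0 at y ∈ {6}; common: ∅.
  x = 1: f ≡ 0 at y ∈ ∅; g ≡ 0 at y ∈ {0}; common: ∅.
  x = 2: f ≡ 0 at y ∈ {6}; g ≡ 0 at y ∈ ∅; common: ∅.
  x = 3: f ≡ 0 at y ∈ {1}; g ≡ 0 at y ∈ {5, 6}; common: ∅.
  x = 4: f ≡ 0 at y ∈ ∅; g ≡ 0 at y ∈ {1, 5}; common: ∅.
  x = 5: f ≡ 0 at y ∈ {4, 6}; g ≡ 0 at y ∈ {0, 1}; common: ∅.
  x = 6: f ≡ 0 at y ∈ {3, 4}; g ≡ 0 at y ∈ ∅; common: ∅.
Collecting: common zeros = ∅, so the count is 0.
Comparison with the Bézout bound: 0 ≤ 4 = deg(f)·deg(g), as expected for curves with no common component (the affine F_7-count falls short of the bound because intersections may lie at infinity, over extension fields, or carry multiplicity).


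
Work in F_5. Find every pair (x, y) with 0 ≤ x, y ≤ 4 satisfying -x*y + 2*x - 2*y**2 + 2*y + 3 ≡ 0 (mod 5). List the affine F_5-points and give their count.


Affine F_5-points: {(1, 0), (1, 3), (2, 1), (2, 4)}; count = 4.

For each of the 25 pairs (x, y) ∈ F_5², evaluate f(x, y) mod 5. Record the zeros.
  x = 0: [0↦3, 1↦3, 2↦4, 3↦1, 4↦4]  zeros at y ∈ ∅
  x = 1: [0↦0, 1↦4, 2↦4, 3↦0, 4↦2]  zeros at y ∈ {0, 3}
  x = 2: [0↦2, 1↦0, 2↦4, 3↦4, 4↦0]  zeros at y ∈ {1, 4}
  x = 3: [0↦4, 1↦1, 2↦4, 3↦3, 4↦3]  zeros at y ∈ ∅
  x = 4: [0↦1, 1↦2, 2↦4, 3↦2, 4↦1]  zeros at y ∈ ∅
Collecting zeros: affine points = {(1, 0), (1, 3), (2, 1), (2, 4)}.
Total count |C(F_5)_aff| = 4.


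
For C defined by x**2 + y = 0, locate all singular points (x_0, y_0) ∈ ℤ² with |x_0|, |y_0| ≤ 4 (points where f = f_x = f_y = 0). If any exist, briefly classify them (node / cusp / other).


No singular points in the scanned grid; C is smooth there.

Compute partial derivatives:
  f_x = 2*x.
  f_y = 1.
f_y = 1 is a nonzero constant, so f_y never vanishes: no point (x, y) can satisfy f = f_x = f_y = 0. In particular no (x, y) ∈ {−4, ..., 4}² is singular; the curve is smooth.


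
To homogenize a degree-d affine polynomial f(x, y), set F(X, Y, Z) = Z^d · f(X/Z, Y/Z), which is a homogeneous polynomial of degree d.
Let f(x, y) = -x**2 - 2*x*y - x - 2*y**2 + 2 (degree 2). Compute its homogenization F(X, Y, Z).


F(X, Y, Z) = -X**2 - 2*X*Y - X*Z - 2*Y**2 + 2*Z**2

deg(f) = 2.
Substitute x = X/Z, y = Y/Z into f, then multiply by Z^2.
  monomial -1·x^2·y^0 ↦ -1·X^2·Y^0·Z^0.
  monomial -2·x^1·y^1 ↦ -2·X^1·Y^1·Z^0.
  monomial -1·x^1·y^0 ↦ -1·X^1·Y^0·Z^1.
  monomial -2·x^0·y^2 ↦ -2·X^0·Y^2·Z^0.
  monomial 2·x^0·y^0 ↦ 2·X^0·Y^0·Z^2.
Collecting: F(X, Y, Z) = -X**2 - 2*X*Y - X*Z - 2*Y**2 + 2*Z**2.


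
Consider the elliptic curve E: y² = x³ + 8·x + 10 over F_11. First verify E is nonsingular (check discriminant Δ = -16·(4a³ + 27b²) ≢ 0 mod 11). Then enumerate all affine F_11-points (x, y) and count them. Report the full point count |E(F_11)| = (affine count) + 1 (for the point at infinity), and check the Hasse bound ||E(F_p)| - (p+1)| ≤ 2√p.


Affine points = {(2, 1), (2, 10), (8, 5), (8, 6), (10, 1), (10, 10)}; affine count = 6; |E(F_11)| = 7.

Discriminant check: Δ ∝ 4a³ + 27b² = 4·8³ + 27·10² = 4·512 + 27·100 ≡ 7 (mod 11). Nonzero ⇒ E is nonsingular.
For each x ∈ F_11, compute rhs = x³ + 8·x + 10 mod 11, then count y ∈ F_11 with y² ≡ rhs.
  x = 0: rhs = 10, matching y values: none (0 points).
  x = 1: rhs = 8, matching y values: none (0 points).
  x = 2: rhs = 1, matching y values: 1, 10 (2 points).
  x = 3: rhs = 6, matching y values: none (0 points).
  x = 4: rhs = 7, matching y values: none (0 points).
  x = 5: rhs = 10, matching y values: none (0 points).
  x = 6: rhs = 10, matching y values: none (0 points).
  x = 7: rhs = 2, matching y values: none (0 points).
  x = 8: rhs = 3, matching y values: 5, 6 (2 points).
  x = 9: rhs = 8, matching y values: none (0 points).
  x = 10: rhs = 1, matching y values: 1, 10 (2 points).
Total affine count: 6.
Full point count |E(F_11)| = 6 + 1 = 7.
Hasse bound: |7 − (11+1)| = |-5| = 5 ≤ 2√11 ≈ 6.6332 ✓.


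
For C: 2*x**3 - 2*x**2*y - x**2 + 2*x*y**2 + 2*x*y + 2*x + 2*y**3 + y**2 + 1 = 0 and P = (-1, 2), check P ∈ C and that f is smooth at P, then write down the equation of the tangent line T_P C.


Tangent line at P: 30*x + 16*y - 2 = 0.

Step 1: f(-1, 2) = 0, so P lies on C.
Step 2: partial derivatives
  f_x(x, y) = 6*x**2 - 4*x*y - 2*x + 2*y**2 + 2*y + 2, f_y(x, y) = -2*x**2 + 4*x*y + 2*x + 6*y**2 + 2*y.
  f_x(P) = 30, f_y(P) = 16 (gradient nonzero, so P is smooth).
Step 3: tangent line at P: 30·(x − -1) + 16·(y − 2) = 0.
Expanding: 30*x + 16*y - 2 = 0.


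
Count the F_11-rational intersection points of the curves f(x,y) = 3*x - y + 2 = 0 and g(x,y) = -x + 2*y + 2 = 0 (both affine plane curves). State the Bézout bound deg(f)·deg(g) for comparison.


Common zeros: {(1, 5)}; count = 1; Bézout bound = 1.

deg(f) = 1, deg(g) = 1, so Bézout bound = 1.
Scan x ∈ F_11. For each x, list the y ∈ F_11 with f(x, y) ≡ 0 and those with g(x, y) ≡ 0 (mod 11); the common zeros in that column are the intersection.
  x = 0: f ≡ 0 at y ∈ {2}; g ≡ 0 at y ∈ {10}; common: ∅.
  x = 1: f ≡ 0 at y ∈ {5}; g ≡ 0 at y ∈ {5}; common: {5}.
  x = 2: f ≡ 0 at y ∈ {8}; g ≡ 0 at y ∈ {0}; common: ∅.
  x = 3: f ≡ 0 at y ∈ {0}; g ≡ 0 at y ∈ {6}; common: ∅.
  x = 4: f ≡ 0 at y ∈ {3}; g ≡ 0 at y ∈ {1}; common: ∅.
  x = 5: f ≡ 0 at y ∈ {6}; g ≡ 0 at y ∈ {7}; common: ∅.
  x = 6: f ≡ 0 at y ∈ {9}; g ≡ 0 at y ∈ {2}; common: ∅.
  x = 7: f ≡ 0 at y ∈ {1}; g ≡ 0 at y ∈ {8}; common: ∅.
  x = 8: f ≡ 0 at y ∈ {4}; g ≡ 0 at y ∈ {3}; common: ∅.
  x = 9: f ≡ 0 at y ∈ {7}; g ≡ 0 at y ∈ {9}; common: ∅.
  x = 10: f ≡ 0 at y ∈ {10}; g ≡ 0 at y ∈ {4}; common: ∅.
Collecting: common zeros = {(1, 5)}, so the count is 1.
Comparison with the Bézout bound: 1 ≤ 1 = deg(f)·deg(g), as expected for curves with no common component (the bound is attained).


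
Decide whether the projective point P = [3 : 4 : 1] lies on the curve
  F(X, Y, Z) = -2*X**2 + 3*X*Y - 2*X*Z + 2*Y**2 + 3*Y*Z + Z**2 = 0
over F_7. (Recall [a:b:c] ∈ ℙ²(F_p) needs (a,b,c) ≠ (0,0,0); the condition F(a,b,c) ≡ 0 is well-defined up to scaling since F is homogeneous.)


F(3,4,1) ≡ 1 (mod 7); P is NOT on the curve.

Evaluate F(3, 4, 1) term-by-term (mod 7).
  -2*X**2 ↦ -2·9·1·1 = -18
  3*X*Y ↦ 3·3·4·1 = 36
  -2*X*Z ↦ -2·3·1·1 = -6
  2*Y**2 ↦ 2·1·16·1 = 32
  3*Y*Z ↦ 3·1·4·1 = 12
  Z**2 ↦ 1·1·1·1 = 1
Sum: F(3, 4, 1) = (-18) + (36) + (-6) + (32) + (12) + (1) = 57.
Reducing mod 7: 57 ≡ 1 (mod 7).
Since F(a, b, c) ≡ 1 ≠ 0 (mod 7), P does NOT lie on the curve.


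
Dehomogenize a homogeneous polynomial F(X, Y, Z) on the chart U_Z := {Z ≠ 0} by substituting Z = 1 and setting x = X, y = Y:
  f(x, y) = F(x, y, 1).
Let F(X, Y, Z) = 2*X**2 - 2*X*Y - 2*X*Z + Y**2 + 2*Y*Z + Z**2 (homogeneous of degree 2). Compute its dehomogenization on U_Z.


f(x, y) = 2*x**2 - 2*x*y - 2*x + y**2 + 2*y + 1

On U_Z we set Z = 1. Each monomial c·X^i·Y^j·Z^k in F becomes c·x^i·y^j·1^k = c·x^i·y^j.
Substituting Z = 1: F(X, Y, 1) = 2*x**2 - 2*x*y - 2*x + y**2 + 2*y + 1.
Note: deg(f) ≤ deg(F) = 2; strict inequality happens when F is divisible by Z (lost terms).


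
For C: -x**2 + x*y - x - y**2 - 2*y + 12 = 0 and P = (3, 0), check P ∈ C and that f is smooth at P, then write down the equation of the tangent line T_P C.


Tangent line at P: -7*x + y + 21 = 0.

Step 1: f(3, 0) = 0, so P lies on C.
Step 2: partial derivatives
  f_x(x, y) = -2*x + y - 1, f_y(x, y) = x - 2*y - 2.
  f_x(P) = -7, f_y(P) = 1 (gradient nonzero, so P is smooth).
Step 3: tangent line at P: -7·(x − 3) + 1·(y − 0) = 0.
Expanding: -7*x + y + 21 = 0.


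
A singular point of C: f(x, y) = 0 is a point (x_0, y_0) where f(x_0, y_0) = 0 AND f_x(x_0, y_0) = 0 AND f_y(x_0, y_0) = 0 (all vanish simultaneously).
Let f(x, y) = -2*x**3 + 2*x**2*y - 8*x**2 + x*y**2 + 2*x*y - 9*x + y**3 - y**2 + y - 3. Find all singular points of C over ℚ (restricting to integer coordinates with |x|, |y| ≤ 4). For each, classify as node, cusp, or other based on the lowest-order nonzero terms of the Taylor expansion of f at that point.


Singular points: {(-1, 1)}; classification: cusp.

Compute partial derivatives:
  f_x = -6*x**2 + 4*x*y - 16*x + y**2 + 2*y - 9.
  f_y = 2*x**2 + 2*x*y + 2*x + 3*y**2 - 2*y + 1.
Scan x_0 ∈ {−4, ..., 4}. For each x_0, f_y(x_0, y) is a polynomial in y; find its integer roots y ∈ {−4, ..., 4}, then test f_x and f at those candidates.
  x = -4: f_y(-4, y) = 3*y**2 - 10*y + 25; no integer root y with |y| ≤ 4.
  x = -3: f_y(-3, y) = 3*y**2 - 8*y + 13; no integer root y with |y| ≤ 4.
  x = -2: f_y(-2, y) = 3*y**2 - 6*y + 5; no integer root y with |y| ≤ 4.
  x = -1: f_y(-1, y) = 3*y**2 - 4*y + 1; vanishes at y ∈ {1}. (-1, 1): f_x = 0, f = 0 — SINGULAR.
  x = 0: f_y(0, y) = 3*y**2 - 2*y + 1; no integer root y with |y| ≤ 4.
  x = 1: f_y(1, y) = 3*y**2 + 5; no integer root y with |y| ≤ 4.
  x = 2: f_y(2, y) = 3*y**2 + 2*y + 13; no integer root y with |y| ≤ 4.
  x = 3: f_y(3, y) = 3*y**2 + 4*y + 25; no integer root y with |y| ≤ 4.
  x = 4: f_y(4, y) = 3*y**2 + 6*y + 41; no integer root y with |y| ≤ 4.
Only singular point on the grid: (-1, 1).
Classify: substitute x = -1 + u, y = 1 + v and expand: f = -2*u**3 + 2*u**2*v + u*v**2 + v**3 + v**2.
No constant or linear terms (consistent with a singular point). Quadratic part: v**2. Cubic part: -2*u**3 + 2*u**2*v + u*v**2 + v**3.
The quadratic part v**2 is a perfect square, so there is a single (double) tangent line v = 0, i.e. y = 1. Restricting the cubic part to that line (v = 0) leaves -2*u**3 ≠ 0, so f is not divisible by v and the branch is v² ≈ 2*u**3 to lowest order — this is a cusp.
Classification: cusp.


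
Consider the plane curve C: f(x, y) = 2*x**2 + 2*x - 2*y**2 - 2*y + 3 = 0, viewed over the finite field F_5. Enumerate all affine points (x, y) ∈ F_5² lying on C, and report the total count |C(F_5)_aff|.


Affine F_5-points: {(1, 2), (2, 0), (2, 4), (3, 2)}; count = 4.

For each of the 25 pairs (x, y) ∈ F_5², evaluate f(x, y) mod 5. Record the zeros.
  x = 0: [0↦3, 1↦4, 2↦1, 3↦4, 4↦3]  zeros at y ∈ ∅
  x = 1: [0↦2, 1↦3, 2↦0, 3↦3, 4↦2]  zeros at y ∈ {2}
  x = 2: [0↦0, 1↦1, 2↦3, 3↦1, 4↦0]  zeros at y ∈ {0, 4}
  x = 3: [0↦2, 1↦3, 2↦0, 3↦3, 4↦2]  zeros at y ∈ {2}
  x = 4: [0↦3, 1↦4, 2↦1, 3↦4, 4↦3]  zeros at y ∈ ∅
Collecting zeros: affine points = {(1, 2), (2, 0), (2, 4), (3, 2)}.
Total count |C(F_5)_aff| = 4.


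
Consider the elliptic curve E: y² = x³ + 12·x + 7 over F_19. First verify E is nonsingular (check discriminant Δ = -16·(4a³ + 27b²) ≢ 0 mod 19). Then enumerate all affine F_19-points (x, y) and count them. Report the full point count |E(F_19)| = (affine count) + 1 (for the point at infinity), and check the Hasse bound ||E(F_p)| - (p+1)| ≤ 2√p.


Affine points = {(0, 8), (0, 11), (1, 1), (1, 18), (2, 1), (2, 18), (4, 9), (4, 10), (7, 4), (7, 15), (8, 8), (8, 11), (10, 5), (10, 14), (11, 8), (11, 11), (12, 6), (12, 13), (13, 2), (13, 17), (15, 3), (15, 16), (16, 1), (16, 18)}; affine count = 24; |E(F_19)| = 25.

Discriminant check: Δ ∝ 4a³ + 27b² = 4·12³ + 27·7² = 4·1728 + 27·49 ≡ 8 (mod 19). Nonzero ⇒ E is nonsingular.
For each x ∈ F_19, compute rhs = x³ + 12·x + 7 mod 19, then count y ∈ F_19 with y² ≡ rhs.
  x = 0: rhs = 7, matching y values: 8, 11 (2 points).
  x = 1: rhs = 1, matching y values: 1, 18 (2 points).
  x = 2: rhs = 1, matching y values: 1, 18 (2 points).
  x = 3: rhs = 13, matching y values: none (0 points).
  x = 4: rhs = 5, matching y values: 9, 10 (2 points).
  x = 5: rhs = 2, matching y values: none (0 points).
  x = 6: rhs = 10, matching y values: none (0 points).
  x = 7: rhs = 16, matching y values: 4, 15 (2 points).
  x = 8: rhs = 7, matching y values: 8, 11 (2 points).
  x = 9: rhs = 8, matching y values: none (0 points).
  x = 10: rhs = 6, matching y values: 5, 14 (2 points).
  x = 11: rhs = 7, matching y values: 8, 11 (2 points).
  x = 12: rhs = 17, matching y values: 6, 13 (2 points).
  x = 13: rhs = 4, matching y values: 2, 17 (2 points).
  x = 14: rhs = 12, matching y values: none (0 points).
  x = 15: rhs = 9, matching y values: 3, 16 (2 points).
  x = 16: rhs = 1, matching y values: 1, 18 (2 points).
  x = 17: rhs = 13, matching y values: none (0 points).
  x = 18: rhs = 13, matching y values: none (0 points).
Total affine count: 24.
Full point count |E(F_19)| = 24 + 1 = 25.
Hasse bound: |25 − (19+1)| = |5| = 5 ≤ 2√19 ≈ 8.7178 ✓.


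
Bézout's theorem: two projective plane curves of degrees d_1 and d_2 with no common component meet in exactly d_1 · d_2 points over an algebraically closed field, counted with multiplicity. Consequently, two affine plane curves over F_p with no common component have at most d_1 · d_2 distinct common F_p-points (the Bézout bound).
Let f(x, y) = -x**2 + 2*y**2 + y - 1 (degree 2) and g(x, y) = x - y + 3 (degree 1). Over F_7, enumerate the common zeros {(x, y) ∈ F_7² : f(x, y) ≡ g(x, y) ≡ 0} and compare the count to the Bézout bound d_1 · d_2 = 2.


Common zeros: ∅; count = 0; Bézout bound = 2.

deg(f) = 2, deg(g) = 1, so Bézout bound = 2.
Scan x ∈ F_7. For each x, list the y ∈ F_7 with f(x, y) ≡ 0 and those with g(x, y) ≡ 0 (mod 7); the common zeros in that column are the intersection.
  x = 0: f ≡ 0 at y ∈ {4, 6}; g ≡ 0 at y ∈ {3}; common: ∅.
  x = 1: f ≡ 0 at y ∈ ∅; g ≡ 0 at y ∈ {4}; common: ∅.
  x = 2: f ≡ 0 at y ∈ ∅; g ≡ 0 at y ∈ {5}; common: ∅.
  x = 3: f ≡ 0 at y ∈ {1, 2}; g ≡ 0 at y ∈ {6}; common: ∅.
  x = 4: f ≡ 0 at y ∈ {1, 2}; g ≡ 0 at y ∈ {0}; common: ∅.
  x = 5: f ≡ 0 at y ∈ ∅; g ≡ 0 at y ∈ {1}; common: ∅.
  x = 6: f ≡ 0 at y ∈ ∅; g ≡ 0 at y ∈ {2}; common: ∅.
Collecting: common zeros = ∅, so the count is 0.
Comparison with the Bézout bound: 0 ≤ 2 = deg(f)·deg(g), as expected for curves with no common component (the affine F_7-count falls short of the bound because intersections may lie at infinity, over extension fields, or carry multiplicity).


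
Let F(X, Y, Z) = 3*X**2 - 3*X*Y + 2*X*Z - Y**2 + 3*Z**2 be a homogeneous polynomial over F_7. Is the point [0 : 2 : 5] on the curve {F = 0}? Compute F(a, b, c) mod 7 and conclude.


F(0,2,5) ≡ 1 (mod 7); P is NOT on the curve.

Evaluate F(0, 2, 5) term-by-term (mod 7).
  3*X**2 ↦ 3·0·1·1 = 0
  -3*X*Y ↦ -3·0·2·1 = 0
  2*X*Z ↦ 2·0·1·5 = 0
  -Y**2 ↦ -1·1·4·1 = -4
  3*Z**2 ↦ 3·1·1·25 = 75
Sum: F(0, 2, 5) = (0) + (0) + (0) + (-4) + (75) = 71.
Reducing mod 7: 71 ≡ 1 (mod 7).
Since F(a, b, c) ≡ 1 ≠ 0 (mod 7), P does NOT lie on the curve.


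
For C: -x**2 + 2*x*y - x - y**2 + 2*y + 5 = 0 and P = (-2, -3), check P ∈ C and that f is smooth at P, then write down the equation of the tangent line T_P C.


Tangent line at P: -3*x + 4*y + 6 = 0.

Step 1: f(-2, -3) = 0, so P lies on C.
Step 2: partial derivatives
  f_x(x, y) = -2*x + 2*y - 1, f_y(x, y) = 2*x - 2*y + 2.
  f_x(P) = -3, f_y(P) = 4 (gradient nonzero, so P is smooth).
Step 3: tangent line at P: -3·(x − -2) + 4·(y − -3) = 0.
Expanding: -3*x + 4*y + 6 = 0.


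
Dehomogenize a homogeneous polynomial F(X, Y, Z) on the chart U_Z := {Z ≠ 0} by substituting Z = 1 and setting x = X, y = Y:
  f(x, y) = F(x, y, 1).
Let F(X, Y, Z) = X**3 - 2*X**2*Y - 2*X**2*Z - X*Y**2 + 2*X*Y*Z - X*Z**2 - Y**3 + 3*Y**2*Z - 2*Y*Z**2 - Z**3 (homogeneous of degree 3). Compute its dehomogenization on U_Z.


f(x, y) = x**3 - 2*x**2*y - 2*x**2 - x*y**2 + 2*x*y - x - y**3 + 3*y**2 - 2*y - 1

On U_Z we set Z = 1. Each monomial c·X^i·Y^j·Z^k in F becomes c·x^i·y^j·1^k = c·x^i·y^j.
Substituting Z = 1: F(X, Y, 1) = x**3 - 2*x**2*y - 2*x**2 - x*y**2 + 2*x*y - x - y**3 + 3*y**2 - 2*y - 1.
Note: deg(f) ≤ deg(F) = 3; strict inequality happens when F is divisible by Z (lost terms).


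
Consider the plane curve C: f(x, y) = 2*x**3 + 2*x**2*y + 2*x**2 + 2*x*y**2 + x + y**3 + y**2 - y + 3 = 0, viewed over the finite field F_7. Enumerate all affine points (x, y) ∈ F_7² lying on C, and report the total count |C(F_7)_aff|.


Affine F_7-points: {(2, 1), (3, 4), (4, 2), (4, 5), (5, 0), (5, 3)}; count = 6.

For each of the 49 pairs (x, y) ∈ F_7², evaluate f(x, y) mod 7. Record the zeros.
  x = 0: [0↦3, 1↦4, 2↦6, 3↦1, 4↦2, 5↦1, 6↦4]  zeros at y ∈ ∅
  x = 1: [0↦1, 1↦6, 2↦2, 3↦2, 4↦5, 5↦3, 6↦2]  zeros at y ∈ ∅
  x = 2: [0↦1, 1↦0, 2↦1, 3↦3, 4↦5, 5↦6, 6↦5]  zeros at y ∈ {1}
  x = 3: [0↦1, 1↦5, 2↦1, 3↦2, 4↦0, 5↦1, 6↦4]  zeros at y ∈ {4}
  x = 4: [0↦6, 1↦5, 2↦0, 3↦4, 4↦2, 5↦0, 6↦4]  zeros at y ∈ {2, 5}
  x = 5: [0↦0, 1↦5, 2↦3, 3↦0, 4↦2, 5↦1, 6↦3]  zeros at y ∈ {0, 3}
  x = 6: [0↦2, 1↦3, 2↦1, 3↦2, 4↦5, 5↦2, 6↦6]  zeros at y ∈ ∅
Collecting zeros: affine points = {(2, 1), (3, 4), (4, 2), (4, 5), (5, 0), (5, 3)}.
Total count |C(F_7)_aff| = 6.


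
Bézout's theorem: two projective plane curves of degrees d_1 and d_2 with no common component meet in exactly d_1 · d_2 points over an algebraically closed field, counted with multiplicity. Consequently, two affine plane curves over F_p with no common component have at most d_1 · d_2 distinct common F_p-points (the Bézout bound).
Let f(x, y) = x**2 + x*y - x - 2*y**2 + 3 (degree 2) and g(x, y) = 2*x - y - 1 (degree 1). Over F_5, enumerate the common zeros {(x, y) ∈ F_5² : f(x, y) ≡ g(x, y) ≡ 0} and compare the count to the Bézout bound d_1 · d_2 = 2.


Common zeros: {(4, 2)}; count = 1; Bézout bound = 2.

deg(f) = 2, deg(g) = 1, so Bézout bound = 2.
Scan x ∈ F_5. For each x, list the y ∈ F_5 with f(x, y) ≡ 0 and those with g(x, y) ≡ 0 (mod 5); the common zeros in that column are the intersection.
  x = 0: f ≡ 0 at y ∈ {2, 3}; g ≡ 0 at y ∈ {4}; common: ∅.
  x = 1: f ≡ 0 at y ∈ {4}; g ≡ 0 at y ∈ {1}; common: ∅.
  x = 2: f ≡ 0 at y ∈ {0, 1}; g ≡ 0 at y ∈ {3}; common: ∅.
  x = 3: f ≡ 0 at y ∈ {1, 3}; g ≡ 0 at y ∈ {0}; common: ∅.
  x = 4: f ≡ 0 at y ∈ {0, 2}; g ≡ 0 at y ∈ {2}; common: {2}.
Collecting: common zeros = {(4, 2)}, so the count is 1.
Comparison with the Bézout bound: 1 ≤ 2 = deg(f)·deg(g), as expected for curves with no common component (the affine F_5-count falls short of the bound because intersections may lie at infinity, over extension fields, or carry multiplicity).


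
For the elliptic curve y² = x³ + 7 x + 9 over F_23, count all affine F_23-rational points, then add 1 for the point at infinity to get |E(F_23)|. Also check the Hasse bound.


Affine points = {(0, 3), (0, 20), (2, 10), (2, 13), (4, 3), (4, 20), (5, 10), (5, 13), (8, 5), (8, 18), (12, 2), (12, 21), (15, 4), (15, 19), (16, 10), (16, 13), (17, 2), (17, 21), (19, 3), (19, 20), (22, 1), (22, 22)}; affine count = 22; |E(F_23)| = 23.

Discriminant check: Δ ∝ 4a³ + 27b² = 4·7³ + 27·9² = 4·343 + 27·81 ≡ 17 (mod 23). Nonzero ⇒ E is nonsingular.
For each x ∈ F_23, compute rhs = x³ + 7·x + 9 mod 23, then count y ∈ F_23 with y² ≡ rhs.
  x = 0: rhs = 9, matching y values: 3, 20 (2 points).
  x = 1: rhs = 17, matching y values: none (0 points).
  x = 2: rhs = 8, matching y values: 10, 13 (2 points).
  x = 3: rhs = 11, matching y values: none (0 points).
  x = 4: rhs = 9, matching y values: 3, 20 (2 points).
  x = 5: rhs = 8, matching y values: 10, 13 (2 points).
  x = 6: rhs = 14, matching y values: none (0 points).
  x = 7: rhs = 10, matching y values: none (0 points).
  x = 8: rhs = 2, matching y values: 5, 18 (2 points).
  x = 9: rhs = 19, matching y values: none (0 points).
  x = 10: rhs = 21, matching y values: none (0 points).
  x = 11: rhs = 14, matching y values: none (0 points).
  x = 12: rhs = 4, matching y values: 2, 21 (2 points).
  x = 13: rhs = 20, matching y values: none (0 points).
  x = 14: rhs = 22, matching y values: none (0 points).
  x = 15: rhs = 16, matching y values: 4, 19 (2 points).
  x = 16: rhs = 8, matching y values: 10, 13 (2 points).
  x = 17: rhs = 4, matching y values: 2, 21 (2 points).
  x = 18: rhs = 10, matching y values: none (0 points).
  x = 19: rhs = 9, matching y values: 3, 20 (2 points).
  x = 20: rhs = 7, matching y values: none (0 points).
  x = 21: rhs = 10, matching y values: none (0 points).
  x = 22: rhs = 1, matching y values: 1, 22 (2 points).
Total affine count: 22.
Full point count |E(F_23)| = 22 + 1 = 23.
Hasse bound: |23 − (23+1)| = |-1| = 1 ≤ 2√23 ≈ 9.5917 ✓.


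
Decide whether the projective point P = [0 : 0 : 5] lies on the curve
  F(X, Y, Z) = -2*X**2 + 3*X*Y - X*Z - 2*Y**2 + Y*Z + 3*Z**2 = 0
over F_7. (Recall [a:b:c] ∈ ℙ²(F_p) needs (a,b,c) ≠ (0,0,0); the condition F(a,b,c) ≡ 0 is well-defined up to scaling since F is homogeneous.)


F(0,0,5) ≡ 5 (mod 7); P is NOT on the curve.

Evaluate F(0, 0, 5) term-by-term (mod 7).
  -2*X**2 ↦ -2·0·1·1 = 0
  3*X*Y ↦ 3·0·0·1 = 0
  -X*Z ↦ -1·0·1·5 = 0
  -2*Y**2 ↦ -2·1·0·1 = 0
  Y*Z ↦ 1·1·0·5 = 0
  3*Z**2 ↦ 3·1·1·25 = 75
Sum: F(0, 0, 5) = (0) + (0) + (0) + (0) + (0) + (75) = 75.
Reducing mod 7: 75 ≡ 5 (mod 7).
Since F(a, b, c) ≡ 5 ≠ 0 (mod 7), P does NOT lie on the curve.


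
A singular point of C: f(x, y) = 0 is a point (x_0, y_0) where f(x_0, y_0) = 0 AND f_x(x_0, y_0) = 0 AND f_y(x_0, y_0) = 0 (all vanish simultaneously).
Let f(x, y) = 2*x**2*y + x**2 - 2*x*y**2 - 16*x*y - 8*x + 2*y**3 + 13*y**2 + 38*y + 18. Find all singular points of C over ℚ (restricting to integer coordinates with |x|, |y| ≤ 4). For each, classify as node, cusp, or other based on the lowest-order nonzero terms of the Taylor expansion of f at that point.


Singular points: {(3, -1)}; classification: node.

Compute partial derivatives:
  f_x = 4*x*y + 2*x - 2*y**2 - 16*y - 8.
  f_y = 2*x**2 - 4*x*y - 16*x + 6*y**2 + 26*y + 38.
Scan x_0 ∈ {−4, ..., 4}. For each x_0, f_y(x_0, y) is a polynomial in y; find its integer roots y ∈ {−4, ..., 4}, then test f_x and f at those candidates.
  x = -4: f_y(-4, y) = 6*y**2 + 42*y + 134; no integer root y with |y| ≤ 4.
  x = -3: f_y(-3, y) = 6*y**2 + 38*y + 104; no integer root y with |y| ≤ 4.
  x = -2: f_y(-2, y) = 6*y**2 + 34*y + 78; no integer root y with |y| ≤ 4.
  x = -1: f_y(-1, y) = 6*y**2 + 30*y + 56; no integer root y with |y| ≤ 4.
  x = 0: f_y(0, y) = 6*y**2 + 26*y + 38; no integer root y with |y| ≤ 4.
  x = 1: f_y(1, y) = 6*y**2 + 22*y + 24; no integer root y with |y| ≤ 4.
  x = 2: f_y(2, y) = 6*y**2 + 18*y + 14; no integer root y with |y| ≤ 4.
  x = 3: f_y(3, y) = 6*y**2 + 14*y + 8; vanishes at y ∈ {-1}. (3, -1): f_x = 0, f = 0 — SINGULAR.
  x = 4: f_y(4, y) = 6*y**2 + 10*y + 6; no integer root y with |y| ≤ 4.
Only singular point on the grid: (3, -1).
Classify: substitute x = 3 + u, y = -1 + v and expand: f = 2*u**2*v - u**2 - 2*u*v**2 + 2*v**3 + v**2.
No constant or linear terms (consistent with a singular point). Quadratic part: -u**2 + v**2. Cubic part: 2*u**2*v - 2*u*v**2 + 2*v**3.
The quadratic part v**2 - u**2 = (v − u)(v + u) splits into two distinct linear factors, so there are two distinct tangent lines y − -1 = ±(x − 3) — this is a node (ordinary double point).
Classification: node.


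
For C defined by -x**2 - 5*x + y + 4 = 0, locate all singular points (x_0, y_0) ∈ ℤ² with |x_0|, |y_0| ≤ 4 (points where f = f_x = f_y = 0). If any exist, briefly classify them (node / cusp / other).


No singular points in the scanned grid; C is smooth there.

Compute partial derivatives:
  f_x = -2*x - 5.
  f_y = 1.
f_y = 1 is a nonzero constant, so f_y never vanishes: no point (x, y) can satisfy f = f_x = f_y = 0. In particular no (x, y) ∈ {−4, ..., 4}² is singular; the curve is smooth.


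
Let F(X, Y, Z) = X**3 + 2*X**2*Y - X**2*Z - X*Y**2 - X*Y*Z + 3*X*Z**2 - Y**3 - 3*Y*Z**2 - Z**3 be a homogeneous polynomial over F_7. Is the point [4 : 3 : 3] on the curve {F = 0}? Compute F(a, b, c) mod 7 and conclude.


F(4,3,3) ≡ 6 (mod 7); P is NOT on the curve.

Evaluate F(4, 3, 3) term-by-term (mod 7).
  X**3 ↦ 1·64·1·1 = 64
  2*X**2*Y ↦ 2·16·3·1 = 96
  -X**2*Z ↦ -1·16·1·3 = -48
  -X*Y**2 ↦ -1·4·9·1 = -36
  -X*Y*Z ↦ -1·4·3·3 = -36
  3*X*Z**2 ↦ 3·4·1·9 = 108
  -Y**3 ↦ -1·1·27·1 = -27
  -3*Y*Z**2 ↦ -3·1·3·9 = -81
  -Z**3 ↦ -1·1·1·27 = -27
Sum: F(4, 3, 3) = (64) + (96) + (-48) + (-36) + (-36) + (108) + (-27) + (-81) + (-27) = 13.
Reducing mod 7: 13 ≡ 6 (mod 7).
Since F(a, b, c) ≡ 6 ≠ 0 (mod 7), P does NOT lie on the curve.


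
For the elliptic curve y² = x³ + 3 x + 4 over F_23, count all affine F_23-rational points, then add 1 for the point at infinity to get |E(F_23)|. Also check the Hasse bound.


Affine points = {(0, 2), (0, 21), (1, 10), (1, 13), (2, 8), (2, 15), (5, 11), (5, 12), (6, 10), (6, 13), (7, 0), (9, 1), (9, 22), (13, 3), (13, 20), (16, 10), (16, 13), (17, 0), (18, 5), (18, 18), (21, 6), (21, 17), (22, 0)}; affine count = 23; |E(F_23)| = 24.

Discriminant check: Δ ∝ 4a³ + 27b² = 4·3³ + 27·4² = 4·27 + 27·16 ≡ 11 (mod 23). Nonzero ⇒ E is nonsingular.
For each x ∈ F_23, compute rhs = x³ + 3·x + 4 mod 23, then count y ∈ F_23 with y² ≡ rhs.
  x = 0: rhs = 4, matching y values: 2, 21 (2 points).
  x = 1: rhs = 8, matching y values: 10, 13 (2 points).
  x = 2: rhs = 18, matching y values: 8, 15 (2 points).
  x = 3: rhs = 17, matching y values: none (0 points).
  x = 4: rhs = 11, matching y values: none (0 points).
  x = 5: rhs = 6, matching y values: 11, 12 (2 points).
  x = 6: rhs = 8, matching y values: 10, 13 (2 points).
  x = 7: rhs = 0, matching y values: 0 (1 points).
  x = 8: rhs = 11, matching y values: none (0 points).
  x = 9: rhs = 1, matching y values: 1, 22 (2 points).
  x = 10: rhs = 22, matching y values: none (0 points).
  x = 11: rhs = 11, matching y values: none (0 points).
  x = 12: rhs = 20, matching y values: none (0 points).
  x = 13: rhs = 9, matching y values: 3, 20 (2 points).
  x = 14: rhs = 7, matching y values: none (0 points).
  x = 15: rhs = 20, matching y values: none (0 points).
  x = 16: rhs = 8, matching y values: 10, 13 (2 points).
  x = 17: rhs = 0, matching y values: 0 (1 points).
  x = 18: rhs = 2, matching y values: 5, 18 (2 points).
  x = 19: rhs = 20, matching y values: none (0 points).
  x = 20: rhs = 14, matching y values: none (0 points).
  x = 21: rhs = 13, matching y values: 6, 17 (2 points).
  x = 22: rhs = 0, matching y values: 0 (1 points).
Total affine count: 23.
Full point count |E(F_23)| = 23 + 1 = 24.
Hasse bound: |24 − (23+1)| = |0| = 0 ≤ 2√23 ≈ 9.5917 ✓.


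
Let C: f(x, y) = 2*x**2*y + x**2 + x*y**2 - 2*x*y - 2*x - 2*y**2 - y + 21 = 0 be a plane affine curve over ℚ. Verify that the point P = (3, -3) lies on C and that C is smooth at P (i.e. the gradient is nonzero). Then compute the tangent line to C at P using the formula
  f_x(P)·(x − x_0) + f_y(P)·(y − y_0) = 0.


Tangent line at P: -17*x + 5*y + 66 = 0.

Step 1: f(3, -3) = 0, so P lies on C.
Step 2: partial derivatives
  f_x(x, y) = 4*x*y + 2*x + y**2 - 2*y - 2, f_y(x, y) = 2*x**2 + 2*x*y - 2*x - 4*y - 1.
  f_x(P) = -17, f_y(P) = 5 (gradient nonzero, so P is smooth).
Step 3: tangent line at P: -17·(x − 3) + 5·(y − -3) = 0.
Expanding: -17*x + 5*y + 66 = 0.


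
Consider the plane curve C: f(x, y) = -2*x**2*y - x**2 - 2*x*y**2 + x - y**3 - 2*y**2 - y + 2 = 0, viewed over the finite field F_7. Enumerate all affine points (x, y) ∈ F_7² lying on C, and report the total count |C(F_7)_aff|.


Affine F_7-points: {(0, 4), (1, 2), (1, 3), (1, 5), (2, 0), (2, 4), (4, 6), (6, 0), (6, 2), (6, 5)}; count = 10.

For each of the 49 pairs (x, y) ∈ F_7², evaluate f(x, y) mod 7. Record the zeros.
  x = 0: [0↦2, 1↦5, 2↦5, 3↦3, 4↦0, 5↦4, 6↦2]  zeros at y ∈ {4}
  x = 1: [0↦2, 1↦1, 2↦0, 3↦0, 4↦2, 5↦0, 6↦2]  zeros at y ∈ {2, 3, 5}
  x = 2: [0↦0, 1↦5, 2↦6, 3↦4, 4↦0, 5↦2, 6↦4]  zeros at y ∈ {0, 4}
  x = 3: [0↦3, 1↦3, 2↦2, 3↦1, 4↦1, 5↦3, 6↦1]  zeros at y ∈ ∅
  x = 4: [0↦4, 1↦2, 2↦2, 3↦5, 4↦5, 5↦3, 6↦0]  zeros at y ∈ {6}
  x = 5: [0↦3, 1↦2, 2↦6, 3↦2, 4↦5, 5↦2, 6↦1]  zeros at y ∈ ∅
  x = 6: [0↦0, 1↦3, 2↦0, 3↦6, 4↦1, 5↦0, 6↦4]  zeros at y ∈ {0, 2, 5}
Collecting zeros: affine points = {(0, 4), (1, 2), (1, 3), (1, 5), (2, 0), (2, 4), (4, 6), (6, 0), (6, 2), (6, 5)}.
Total count |C(F_7)_aff| = 10.


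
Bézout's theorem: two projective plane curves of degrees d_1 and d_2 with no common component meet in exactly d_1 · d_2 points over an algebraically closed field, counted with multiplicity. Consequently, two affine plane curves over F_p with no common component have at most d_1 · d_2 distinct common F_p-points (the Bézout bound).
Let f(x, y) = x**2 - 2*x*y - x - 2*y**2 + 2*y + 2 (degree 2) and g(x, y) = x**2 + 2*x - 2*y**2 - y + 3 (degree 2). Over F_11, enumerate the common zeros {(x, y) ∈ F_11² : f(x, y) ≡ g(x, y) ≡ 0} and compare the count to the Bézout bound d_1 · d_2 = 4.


Common zeros: {(0, 4), (7, 0), (7, 5), (9, 4)}; count = 4; Bézout bound = 4.

deg(f) = 2, deg(g) = 2, so Bézout bound = 4.
Scan x ∈ F_11. For each x, list the y ∈ F_11 with f(x, y) ≡ 0 and those with g(x, y) ≡ 0 (mod 11); the common zeros in that column are the intersection.
  x = 0: f ≡ 0 at y ∈ {4, 8}; g ≡ 0 at y ∈ {1, 4}; common: {4}.
  x = 1: f ≡ 0 at y ∈ {1, 10}; g ≡ 0 at y ∈ {7, 9}; common: ∅.
  x = 2: f ≡ 0 at y ∈ {1, 9}; g ≡ 0 at y ∈ {0, 5}; common: ∅.
  x = 3: f ≡ 0 at y ∈ {3, 6}; g ≡ 0 at y ∈ ∅; common: ∅.
  x = 4: f ≡ 0 at y ∈ {3, 5}; g ≡ 0 at y ∈ ∅; common: ∅.
  x = 5: f ≡ 0 at y ∈ {0, 7}; g ≡ 0 at y ∈ ∅; common: ∅.
  x = 6: f ≡ 0 at y ∈ {8, 9}; g ≡ 0 at y ∈ ∅; common: ∅.
  x = 7: f ≡ 0 at y ∈ {0, 5}; g ≡ 0 at y ∈ {0, 5}; common: {0, 5}.
  x = 8: f ≡ 0 at y ∈ {2}; g ≡ 0 at y ∈ {7, 9}; common: ∅.
  x = 9: f ≡ 0 at y ∈ {4, 10}; g ≡ 0 at y ∈ {1, 4}; common: {4}.
  x = 10: f ≡ 0 at y ∈ {6, 7}; g ≡ 0 at y ∈ ∅; common: ∅.
Collecting: common zeros = {(0, 4), (7, 0), (7, 5), (9, 4)}, so the count is 4.
Comparison with the Bézout bound: 4 ≤ 4 = deg(f)·deg(g), as expected for curves with no common component (the bound is attained).


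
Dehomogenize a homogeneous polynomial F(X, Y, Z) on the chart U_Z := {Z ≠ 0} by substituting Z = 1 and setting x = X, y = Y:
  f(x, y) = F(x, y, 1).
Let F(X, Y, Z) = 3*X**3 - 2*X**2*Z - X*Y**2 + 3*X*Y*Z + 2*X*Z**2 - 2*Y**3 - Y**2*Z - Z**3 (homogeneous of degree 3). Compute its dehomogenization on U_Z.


f(x, y) = 3*x**3 - 2*x**2 - x*y**2 + 3*x*y + 2*x - 2*y**3 - y**2 - 1

On U_Z we set Z = 1. Each monomial c·X^i·Y^j·Z^k in F becomes c·x^i·y^j·1^k = c·x^i·y^j.
Substituting Z = 1: F(X, Y, 1) = 3*x**3 - 2*x**2 - x*y**2 + 3*x*y + 2*x - 2*y**3 - y**2 - 1.
Note: deg(f) ≤ deg(F) = 3; strict inequality happens when F is divisible by Z (lost terms).


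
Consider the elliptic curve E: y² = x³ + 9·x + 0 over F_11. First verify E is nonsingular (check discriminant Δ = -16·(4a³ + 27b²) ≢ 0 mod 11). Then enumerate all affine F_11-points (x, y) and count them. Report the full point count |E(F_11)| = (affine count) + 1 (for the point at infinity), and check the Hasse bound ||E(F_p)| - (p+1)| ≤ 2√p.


Affine points = {(0, 0), (2, 2), (2, 9), (4, 1), (4, 10), (5, 4), (5, 7), (8, 1), (8, 10), (10, 1), (10, 10)}; affine count = 11; |E(F_11)| = 12.

Discriminant check: Δ ∝ 4a³ + 27b² = 4·9³ + 27·0² = 4·729 + 27·0 ≡ 1 (mod 11). Nonzero ⇒ E is nonsingular.
For each x ∈ F_11, compute rhs = x³ + 9·x + 0 mod 11, then count y ∈ F_11 with y² ≡ rhs.
  x = 0: rhs = 0, matching y values: 0 (1 points).
  x = 1: rhs = 10, matching y values: none (0 points).
  x = 2: rhs = 4, matching y values: 2, 9 (2 points).
  x = 3: rhs = 10, matching y values: none (0 points).
  x = 4: rhs = 1, matching y values: 1, 10 (2 points).
  x = 5: rhs = 5, matching y values: 4, 7 (2 points).
  x = 6: rhs = 6, matching y values: none (0 points).
  x = 7: rhs = 10, matching y values: none (0 points).
  x = 8: rhs = 1, matching y values: 1, 10 (2 points).
  x = 9: rhs = 7, matching y values: none (0 points).
  x = 10: rhs = 1, matching y values: 1, 10 (2 points).
Total affine count: 11.
Full point count |E(F_11)| = 11 + 1 = 12.
Hasse bound: |12 − (11+1)| = |0| = 0 ≤ 2√11 ≈ 6.6332 ✓.
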